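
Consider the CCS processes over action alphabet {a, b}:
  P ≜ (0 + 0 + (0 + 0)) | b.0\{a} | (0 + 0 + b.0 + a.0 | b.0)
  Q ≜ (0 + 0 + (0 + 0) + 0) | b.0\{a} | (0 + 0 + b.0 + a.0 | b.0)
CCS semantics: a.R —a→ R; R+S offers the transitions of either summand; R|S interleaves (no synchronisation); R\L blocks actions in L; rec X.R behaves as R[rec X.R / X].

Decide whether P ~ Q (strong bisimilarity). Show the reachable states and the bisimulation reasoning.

P's transition system — 10 states:
  m0 = (0 + 0 + (0 + 0)) | b.0\{a} | (0 + 0 + b.0 + a.0 | b.0) ⊢ --a--▸ m1, --b--▸ m2, --b--▸ m3, --b--▸ m4
  m1 = (0 + 0 + (0 + 0)) | b.0\{a} | (0 | b.0) ⊢ --b--▸ m5, --b--▸ m6
  m2 = (0 + 0 + (0 + 0)) | 0\{a} | (0 + 0 + b.0 + a.0 | b.0) ⊢ --a--▸ m5, --b--▸ m7, --b--▸ m8
  m3 = (0 + 0 + (0 + 0)) | b.0\{a} | (a.0 | 0) ⊢ --a--▸ m6, --b--▸ m7
  m4 = (0 + 0 + (0 + 0)) | b.0\{a} | 0 ⊢ --b--▸ m8
  m5 = (0 + 0 + (0 + 0)) | 0\{a} | (0 | b.0) ⊢ --b--▸ m9
  m6 = (0 + 0 + (0 + 0)) | b.0\{a} | (0 | 0) ⊢ --b--▸ m9
  m7 = (0 + 0 + (0 + 0)) | 0\{a} | (a.0 | 0) ⊢ --a--▸ m9
  m8 = (0 + 0 + (0 + 0)) | 0\{a} | 0 ⊢ stopped
  m9 = (0 + 0 + (0 + 0)) | 0\{a} | (0 | 0) ⊢ stopped
Q's transition system — 10 states:
  n0 = (0 + 0 + (0 + 0) + 0) | b.0\{a} | (0 + 0 + b.0 + a.0 | b.0) ⊢ --a--▸ n1, --b--▸ n2, --b--▸ n3, --b--▸ n4
  n1 = (0 + 0 + (0 + 0) + 0) | b.0\{a} | (0 | b.0) ⊢ --b--▸ n5, --b--▸ n6
  n2 = (0 + 0 + (0 + 0) + 0) | 0\{a} | (0 + 0 + b.0 + a.0 | b.0) ⊢ --a--▸ n5, --b--▸ n7, --b--▸ n8
  n3 = (0 + 0 + (0 + 0) + 0) | b.0\{a} | (a.0 | 0) ⊢ --a--▸ n6, --b--▸ n7
  n4 = (0 + 0 + (0 + 0) + 0) | b.0\{a} | 0 ⊢ --b--▸ n8
  n5 = (0 + 0 + (0 + 0) + 0) | 0\{a} | (0 | b.0) ⊢ --b--▸ n9
  n6 = (0 + 0 + (0 + 0) + 0) | b.0\{a} | (0 | 0) ⊢ --b--▸ n9
  n7 = (0 + 0 + (0 + 0) + 0) | 0\{a} | (a.0 | 0) ⊢ --a--▸ n9
  n8 = (0 + 0 + (0 + 0) + 0) | 0\{a} | 0 ⊢ stopped
  n9 = (0 + 0 + (0 + 0) + 0) | 0\{a} | (0 | 0) ⊢ stopped
Coarsest stable partition (strong bisimilarity classes):
  B0 = {m0, n0}
  B1 = {m3, n3}
  B2 = {m4, m5, m6, n4, n5, n6}
  B3 = {m8, m9, n8, n9}
  B4 = {m7, n7}
  B5 = {m2, n2}
  B6 = {m1, n1}
m0 ∈ B0, n0 ∈ B0 → same block

YES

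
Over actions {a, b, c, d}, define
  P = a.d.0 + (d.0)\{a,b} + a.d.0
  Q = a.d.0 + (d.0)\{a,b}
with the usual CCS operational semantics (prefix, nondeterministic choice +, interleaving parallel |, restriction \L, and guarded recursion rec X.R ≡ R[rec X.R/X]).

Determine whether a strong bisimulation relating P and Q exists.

bisimilar

P's transition system — 4 states:
  s0 = a.d.0 + (d.0)\{a,b} + a.d.0 | =a=> s1, =d=> s2
  s1 = d.0 | =d=> s3
  s2 = 0\{a,b} | ∅
  s3 = 0 | ∅
Q's transition system — 4 states:
  t0 = a.d.0 + (d.0)\{a,b} | =a=> t1, =d=> t2
  t1 = d.0 | =d=> t3
  t2 = 0\{a,b} | ∅
  t3 = 0 | ∅
Bisimilarity quotient blocks:
  B0 = {s0, t0}
  B1 = {s2, s3, t2, t3}
  B2 = {s1, t1}
s0 ∈ B0, t0 ∈ B0 → same block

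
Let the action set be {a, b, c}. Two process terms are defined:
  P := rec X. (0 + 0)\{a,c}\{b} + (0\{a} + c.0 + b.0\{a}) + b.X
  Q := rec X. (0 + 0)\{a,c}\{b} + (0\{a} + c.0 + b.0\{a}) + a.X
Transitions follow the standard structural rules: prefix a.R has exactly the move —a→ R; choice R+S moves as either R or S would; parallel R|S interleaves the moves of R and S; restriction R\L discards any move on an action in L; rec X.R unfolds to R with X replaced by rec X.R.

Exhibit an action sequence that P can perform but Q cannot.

bb

Reachable graph of P (3 states):
  p0 = rec X. (0 + 0)\{a,c}\{b} + (0\{a} + c.0 + b.0\{a}) + b.X ⊢ -b-> p0, -b-> p1, -c-> p2
  p1 = 0\{a} ⊢ stopped
  p2 = 0 ⊢ stopped
Reachable graph of Q (3 states):
  q0 = rec X. (0 + 0)\{a,c}\{b} + (0\{a} + c.0 + b.0\{a}) + a.X ⊢ -a-> q0, -b-> q1, -c-> q2
  q1 = 0\{a} ⊢ stopped
  q2 = 0 ⊢ stopped
Executing bb from P (initial set {p0}):
  step 1 (b): {p0, p1}
  step 2 (b): {p0, p1}
  P completes σ.
Executing bb from Q (initial set {q0}):
  step 1 (b): {q1}
  step 2 (b): ∅ (Q stuck)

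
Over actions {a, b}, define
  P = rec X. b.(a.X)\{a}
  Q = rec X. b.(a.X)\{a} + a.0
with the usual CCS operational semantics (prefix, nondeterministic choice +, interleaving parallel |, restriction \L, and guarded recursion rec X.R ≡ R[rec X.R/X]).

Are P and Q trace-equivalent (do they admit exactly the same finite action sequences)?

LTS(P): 2 reachable states
  m0 = rec X. b.(a.X)\{a} has moves —b→ m1
  m1 = (a.(rec X. b.(a.X)\{a}))\{a} has moves ∅
LTS(Q): 3 reachable states
  n0 = rec X. b.(a.X)\{a} + a.0 has moves —a→ n1, —b→ n2
  n1 = 0 has moves ∅
  n2 = (a.(rec X. b.(a.X)\{a} + a.0))\{a} has moves ∅
Trace ⟨a⟩ through Q, begin at {n0}:
  step 1 (a): {n1}
  Q completes σ.
Trace ⟨a⟩ through P, begin at {m0}:
  step 1 (a): no successor for P

trace-distinct — witness ⟨a⟩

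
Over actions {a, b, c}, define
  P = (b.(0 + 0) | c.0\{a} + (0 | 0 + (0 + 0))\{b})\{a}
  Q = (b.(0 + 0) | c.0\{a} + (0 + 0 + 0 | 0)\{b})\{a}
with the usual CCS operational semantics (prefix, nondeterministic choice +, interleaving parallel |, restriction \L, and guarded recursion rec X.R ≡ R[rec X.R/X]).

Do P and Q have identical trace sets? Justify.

YES

P's transition system — 4 states:
  m0 = (b.(0 + 0) | c.0\{a} + (0 | 0 + (0 + 0))\{b})\{a} | ··b··> m1, ··c··> m2
  m1 = ((0 + 0) | c.0\{a})\{a} | ··c··> m3
  m2 = (b.(0 + 0) | 0\{a})\{a} | ··b··> m3
  m3 = ((0 + 0) | 0\{a})\{a} | (no moves)
Q's transition system — 4 states:
  n0 = (b.(0 + 0) | c.0\{a} + (0 + 0 + 0 | 0)\{b})\{a} | ··b··> n1, ··c··> n2
  n1 = ((0 + 0) | c.0\{a})\{a} | ··c··> n3
  n2 = (b.(0 + 0) | 0\{a})\{a} | ··b··> n3
  n3 = ((0 + 0) | 0\{a})\{a} | (no moves)
Bisimilarity quotient blocks:
  B0 = {m0, n0}
  B1 = {m2, n2}
  B2 = {m3, n3}
  B3 = {m1, n1}
m0 ∈ B0, n0 ∈ B0 → same block
Bisimilar ⇒ trace-equivalent.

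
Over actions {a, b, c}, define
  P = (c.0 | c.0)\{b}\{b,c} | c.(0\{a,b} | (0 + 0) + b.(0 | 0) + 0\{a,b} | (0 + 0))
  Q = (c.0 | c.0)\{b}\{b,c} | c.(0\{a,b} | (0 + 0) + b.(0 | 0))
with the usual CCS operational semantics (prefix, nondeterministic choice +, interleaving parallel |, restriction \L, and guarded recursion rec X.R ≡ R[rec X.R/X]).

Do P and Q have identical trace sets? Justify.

Reachable graph of P (3 states):
  s0 = (c.0 | c.0)\{b}\{b,c} | c.(0\{a,b} | (0 + 0) + b.(0 | 0) + 0\{a,b} | (0 + 0)) | ··c··> s1
  s1 = (c.0 | c.0)\{b}\{b,c} | (0\{a,b} | (0 + 0) + b.(0 | 0) + 0\{a,b} | (0 + 0)) | ··b··> s2
  s2 = (c.0 | c.0)\{b}\{b,c} | (0 | 0) | deadlocked
Reachable graph of Q (3 states):
  t0 = (c.0 | c.0)\{b}\{b,c} | c.(0\{a,b} | (0 + 0) + b.(0 | 0)) | ··c··> t1
  t1 = (c.0 | c.0)\{b}\{b,c} | (0\{a,b} | (0 + 0) + b.(0 | 0)) | ··b··> t2
  t2 = (c.0 | c.0)\{b}\{b,c} | (0 | 0) | deadlocked
Coarsest stable partition (strong bisimilarity classes):
  B0 = {s0, t0}
  B1 = {s1, t1}
  B2 = {s2, t2}
s0 ∈ B0, t0 ∈ B0 → same block
Bisimilar ⇒ trace-equivalent.

YES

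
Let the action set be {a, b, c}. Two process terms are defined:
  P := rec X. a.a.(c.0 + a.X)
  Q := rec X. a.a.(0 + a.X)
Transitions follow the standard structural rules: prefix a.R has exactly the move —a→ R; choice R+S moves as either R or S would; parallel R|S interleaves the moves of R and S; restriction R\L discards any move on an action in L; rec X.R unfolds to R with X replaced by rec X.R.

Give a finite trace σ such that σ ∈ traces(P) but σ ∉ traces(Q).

LTS(P): 4 reachable states
  m0 = rec X. a.a.(c.0 + a.X) → =a=> m1
  m1 = a.(c.0 + a.(rec X. a.a.(c.0 + a.X))) → =a=> m2
  m2 = c.0 + a.(rec X. a.a.(c.0 + a.X)) → =a=> m0, =c=> m3
  m3 = 0 → (no moves)
LTS(Q): 3 reachable states
  n0 = rec X. a.a.(0 + a.X) → =a=> n1
  n1 = a.(0 + a.(rec X. a.a.(0 + a.X))) → =a=> n2
  n2 = 0 + a.(rec X. a.a.(0 + a.X)) → =a=> n0
Executing aac from P (initial set {m0}):
  step 1 (a): {m1}
  step 2 (a): {m2}
  step 3 (c): {m3}
  ✓ P
Executing aac from Q (initial set {n0}):
  step 1 (a): {n1}
  step 2 (a): {n2}
  step 3 (c): ∅  — Q cannot continue

aac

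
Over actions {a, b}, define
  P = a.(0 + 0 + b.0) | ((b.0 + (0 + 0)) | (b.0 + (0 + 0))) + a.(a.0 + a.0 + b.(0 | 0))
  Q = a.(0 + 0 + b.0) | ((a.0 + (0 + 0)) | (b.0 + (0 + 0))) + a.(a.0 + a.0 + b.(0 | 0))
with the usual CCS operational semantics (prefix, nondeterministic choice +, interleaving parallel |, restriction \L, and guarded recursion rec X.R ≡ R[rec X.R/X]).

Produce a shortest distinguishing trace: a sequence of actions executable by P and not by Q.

LTS(P): 15 reachable states
  s0 = a.(0 + 0 + b.0) | ((b.0 + (0 + 0)) | (b.0 + (0 + 0))) + a.(a.0 + a.0 + b.(0 | 0)) | =a=> s1, =a=> s2, =b=> s3, =b=> s4
  s1 = (0 + 0 + b.0) | ((b.0 + (0 + 0)) | (b.0 + (0 + 0))) | =b=> s5, =b=> s6, =b=> s7
  s2 = a.0 + a.0 + b.(0 | 0) | =a=> s8, =b=> s9
  s3 = a.(0 + 0 + b.0) | ((b.0 + (0 + 0)) | 0) | =a=> s5, =b=> s10
  s4 = a.(0 + 0 + b.0) | (0 | (b.0 + (0 + 0))) | =a=> s6, =b=> s10
  s5 = (0 + 0 + b.0) | ((b.0 + (0 + 0)) | 0) | =b=> s11, =b=> s12
  s6 = (0 + 0 + b.0) | (0 | (b.0 + (0 + 0))) | =b=> s11, =b=> s13
  s7 = 0 | ((b.0 + (0 + 0)) | (b.0 + (0 + 0))) | =b=> s12, =b=> s13
  s8 = 0 | stopped
  s9 = 0 | 0 | stopped
  s10 = a.(0 + 0 + b.0) | (0 | 0) | =a=> s11
  s11 = (0 + 0 + b.0) | (0 | 0) | =b=> s14
  s12 = 0 | ((b.0 + (0 + 0)) | 0) | =b=> s14
  s13 = 0 | (0 | (b.0 + (0 + 0))) | =b=> s14
  s14 = 0 | (0 | 0) | stopped
LTS(Q): 15 reachable states
  t0 = a.(0 + 0 + b.0) | ((a.0 + (0 + 0)) | (b.0 + (0 + 0))) + a.(a.0 + a.0 + b.(0 | 0)) | =a=> t1, =a=> t2, =a=> t3, =b=> t4
  t1 = (0 + 0 + b.0) | ((a.0 + (0 + 0)) | (b.0 + (0 + 0))) | =a=> t5, =b=> t6, =b=> t7
  t2 = a.(0 + 0 + b.0) | (0 | (b.0 + (0 + 0))) | =a=> t5, =b=> t8
  t3 = a.0 + a.0 + b.(0 | 0) | =a=> t9, =b=> t10
  t4 = a.(0 + 0 + b.0) | ((a.0 + (0 + 0)) | 0) | =a=> t6, =a=> t8
  t5 = (0 + 0 + b.0) | (0 | (b.0 + (0 + 0))) | =b=> t11, =b=> t12
  t6 = (0 + 0 + b.0) | ((a.0 + (0 + 0)) | 0) | =a=> t11, =b=> t13
  t7 = 0 | ((a.0 + (0 + 0)) | (b.0 + (0 + 0))) | =a=> t12, =b=> t13
  t8 = a.(0 + 0 + b.0) | (0 | 0) | =a=> t11
  t9 = 0 | stopped
  t10 = 0 | 0 | stopped
  t11 = (0 + 0 + b.0) | (0 | 0) | =b=> t14
  t12 = 0 | (0 | (b.0 + (0 + 0))) | =b=> t14
  t13 = 0 | ((a.0 + (0 + 0)) | 0) | =a=> t14
  t14 = 0 | (0 | 0) | stopped
Run σ = ⟨bb⟩ on P: start {s0}
  [1] b ⇒ {s3, s4}
  [2] b ⇒ {s10}
  ✓ P
Run σ = ⟨bb⟩ on Q: start {t0}
  [1] b ⇒ {t4}
  [2] b ⇒ no successor for Q

bb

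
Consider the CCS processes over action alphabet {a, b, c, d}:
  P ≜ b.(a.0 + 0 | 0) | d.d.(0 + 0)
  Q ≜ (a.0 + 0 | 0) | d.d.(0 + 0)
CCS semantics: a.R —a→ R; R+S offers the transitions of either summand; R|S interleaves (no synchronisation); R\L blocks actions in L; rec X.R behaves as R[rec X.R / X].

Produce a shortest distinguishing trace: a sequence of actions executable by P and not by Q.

b

Reachable graph of P (9 states):
  s0 = b.(a.0 + 0 | 0) | d.d.(0 + 0) → -b-> s1, -d-> s2
  s1 = (a.0 + 0 | 0) | d.d.(0 + 0) → -a-> s3, -d-> s4
  s2 = b.(a.0 + 0 | 0) | d.(0 + 0) → -b-> s4, -d-> s5
  s3 = 0 | d.d.(0 + 0) → -d-> s6
  s4 = (a.0 + 0 | 0) | d.(0 + 0) → -a-> s6, -d-> s7
  s5 = b.(a.0 + 0 | 0) | (0 + 0) → -b-> s7
  s6 = 0 | d.(0 + 0) → -d-> s8
  s7 = (a.0 + 0 | 0) | (0 + 0) → -a-> s8
  s8 = 0 | (0 + 0) → deadlocked
Reachable graph of Q (6 states):
  t0 = (a.0 + 0 | 0) | d.d.(0 + 0) → -a-> t1, -d-> t2
  t1 = 0 | d.d.(0 + 0) → -d-> t3
  t2 = (a.0 + 0 | 0) | d.(0 + 0) → -a-> t3, -d-> t4
  t3 = 0 | d.(0 + 0) → -d-> t5
  t4 = (a.0 + 0 | 0) | (0 + 0) → -a-> t5
  t5 = 0 | (0 + 0) → deadlocked
Executing b from P (initial set {s0}):
  after b @ step 1: {s1}
  — P admits the full trace.
Executing b from Q (initial set {t0}):
  after b @ step 1: no successor for Q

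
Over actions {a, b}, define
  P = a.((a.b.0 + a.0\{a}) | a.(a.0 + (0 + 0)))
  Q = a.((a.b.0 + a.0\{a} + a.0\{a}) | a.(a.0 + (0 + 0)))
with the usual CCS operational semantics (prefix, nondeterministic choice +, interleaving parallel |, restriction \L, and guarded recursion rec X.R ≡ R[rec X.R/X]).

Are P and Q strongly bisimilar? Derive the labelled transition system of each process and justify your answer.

bisimilar

Reachable graph of P (13 states):
  m0 = a.((a.b.0 + a.0\{a}) | a.(a.0 + (0 + 0))) → -a-> m1
  m1 = (a.b.0 + a.0\{a}) | a.(a.0 + (0 + 0)) → -a-> m2, -a-> m3, -a-> m4
  m2 = (a.b.0 + a.0\{a}) | (a.0 + (0 + 0)) → -a-> m5, -a-> m6, -a-> m7
  m3 = 0\{a} | a.(a.0 + (0 + 0)) → -a-> m6
  m4 = b.0 | a.(a.0 + (0 + 0)) → -a-> m7, -b-> m8
  m5 = (a.b.0 + a.0\{a}) | 0 → -a-> m10, -a-> m9
  m6 = 0\{a} | (a.0 + (0 + 0)) → -a-> m9
  m7 = b.0 | (a.0 + (0 + 0)) → -a-> m10, -b-> m11
  m8 = 0 | a.(a.0 + (0 + 0)) → -a-> m11
  m9 = 0\{a} | 0 → (no moves)
  m10 = b.0 | 0 → -b-> m12
  m11 = 0 | (a.0 + (0 + 0)) → -a-> m12
  m12 = 0 | 0 → (no moves)
Reachable graph of Q (13 states):
  n0 = a.((a.b.0 + a.0\{a} + a.0\{a}) | a.(a.0 + (0 + 0))) → -a-> n1
  n1 = (a.b.0 + a.0\{a} + a.0\{a}) | a.(a.0 + (0 + 0)) → -a-> n2, -a-> n3, -a-> n4
  n2 = (a.b.0 + a.0\{a} + a.0\{a}) | (a.0 + (0 + 0)) → -a-> n5, -a-> n6, -a-> n7
  n3 = 0\{a} | a.(a.0 + (0 + 0)) → -a-> n6
  n4 = b.0 | a.(a.0 + (0 + 0)) → -a-> n7, -b-> n8
  n5 = (a.b.0 + a.0\{a} + a.0\{a}) | 0 → -a-> n10, -a-> n9
  n6 = 0\{a} | (a.0 + (0 + 0)) → -a-> n9
  n7 = b.0 | (a.0 + (0 + 0)) → -a-> n10, -b-> n11
  n8 = 0 | a.(a.0 + (0 + 0)) → -a-> n11
  n9 = 0\{a} | 0 → (no moves)
  n10 = b.0 | 0 → -b-> n12
  n11 = 0 | (a.0 + (0 + 0)) → -a-> n12
  n12 = 0 | 0 → (no moves)
Partition-refinement fixed point:
  B0 = {m0, n0}
  B1 = {m1, n1}
  B2 = {m3, m8, n3, n8}
  B3 = {m11, m6, n11, n6}
  B4 = {m12, m9, n12, n9}
  B5 = {m2, n2}
  B6 = {m5, n5}
  B7 = {m10, n10}
  B8 = {m7, n7}
  B9 = {m4, n4}
m0 ∈ B0, n0 ∈ B0 → same block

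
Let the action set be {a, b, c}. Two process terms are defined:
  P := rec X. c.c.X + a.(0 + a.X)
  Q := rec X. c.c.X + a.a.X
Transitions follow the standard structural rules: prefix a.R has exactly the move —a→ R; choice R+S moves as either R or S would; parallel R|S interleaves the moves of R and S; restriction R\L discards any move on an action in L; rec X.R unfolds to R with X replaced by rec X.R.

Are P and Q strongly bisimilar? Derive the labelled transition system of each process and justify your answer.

YES

P's transition system — 3 states:
  p0 = rec X. c.c.X + a.(0 + a.X) has moves =a=> p1, =c=> p2
  p1 = 0 + a.(rec X. c.c.X + a.(0 + a.X)) has moves =a=> p0
  p2 = c.(rec X. c.c.X + a.(0 + a.X)) has moves =c=> p0
Q's transition system — 3 states:
  q0 = rec X. c.c.X + a.a.X has moves =a=> q1, =c=> q2
  q1 = a.(rec X. c.c.X + a.a.X) has moves =a=> q0
  q2 = c.(rec X. c.c.X + a.a.X) has moves =c=> q0
Coarsest stable partition (strong bisimilarity classes):
  B0 = {p0, q0}
  B1 = {p1, q1}
  B2 = {p2, q2}
p0 ∈ B0, q0 ∈ B0 → same block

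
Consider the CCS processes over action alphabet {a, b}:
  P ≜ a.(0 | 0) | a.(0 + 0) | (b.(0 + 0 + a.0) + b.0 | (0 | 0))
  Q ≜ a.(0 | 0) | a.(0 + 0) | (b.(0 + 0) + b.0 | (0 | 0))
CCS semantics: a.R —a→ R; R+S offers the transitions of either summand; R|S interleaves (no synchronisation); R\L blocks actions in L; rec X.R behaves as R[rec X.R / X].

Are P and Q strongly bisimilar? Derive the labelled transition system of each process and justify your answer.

P's transition system — 16 states:
  m0 = a.(0 | 0) | a.(0 + 0) | (b.(0 + 0 + a.0) + b.0 | (0 | 0)) ⊢ -a-> m1, -a-> m2, -b-> m3, -b-> m4
  m1 = 0 | 0 | a.(0 + 0) | (b.(0 + 0 + a.0) + b.0 | (0 | 0)) ⊢ -a-> m5, -b-> m6, -b-> m7
  m2 = a.(0 | 0) | (0 + 0) | (b.(0 + 0 + a.0) + b.0 | (0 | 0)) ⊢ -a-> m5, -b-> m8, -b-> m9
  m3 = a.(0 | 0) | a.(0 + 0) | (0 + 0 + a.0) ⊢ -a-> m10, -a-> m6, -a-> m8
  m4 = a.(0 | 0) | a.(0 + 0) | (0 | (0 | 0)) ⊢ -a-> m7, -a-> m9
  m5 = 0 | 0 | (0 + 0) | (b.(0 + 0 + a.0) + b.0 | (0 | 0)) ⊢ -b-> m11, -b-> m12
  m6 = 0 | 0 | a.(0 + 0) | (0 + 0 + a.0) ⊢ -a-> m11, -a-> m13
  m7 = 0 | 0 | a.(0 + 0) | (0 | (0 | 0)) ⊢ -a-> m12
  m8 = a.(0 | 0) | (0 + 0) | (0 + 0 + a.0) ⊢ -a-> m11, -a-> m14
  m9 = a.(0 | 0) | (0 + 0) | (0 | (0 | 0)) ⊢ -a-> m12
  m10 = a.(0 | 0) | a.(0 + 0) | 0 ⊢ -a-> m13, -a-> m14
  m11 = 0 | 0 | (0 + 0) | (0 + 0 + a.0) ⊢ -a-> m15
  m12 = 0 | 0 | (0 + 0) | (0 | (0 | 0)) ⊢ ∅
  m13 = 0 | 0 | a.(0 + 0) | 0 ⊢ -a-> m15
  m14 = a.(0 | 0) | (0 + 0) | 0 ⊢ -a-> m15
  m15 = 0 | 0 | (0 + 0) | 0 ⊢ ∅
Q's transition system — 12 states:
  n0 = a.(0 | 0) | a.(0 + 0) | (b.(0 + 0) + b.0 | (0 | 0)) ⊢ -a-> n1, -a-> n2, -b-> n3, -b-> n4
  n1 = 0 | 0 | a.(0 + 0) | (b.(0 + 0) + b.0 | (0 | 0)) ⊢ -a-> n5, -b-> n6, -b-> n7
  n2 = a.(0 | 0) | (0 + 0) | (b.(0 + 0) + b.0 | (0 | 0)) ⊢ -a-> n5, -b-> n8, -b-> n9
  n3 = a.(0 | 0) | a.(0 + 0) | (0 + 0) ⊢ -a-> n6, -a-> n8
  n4 = a.(0 | 0) | a.(0 + 0) | (0 | (0 | 0)) ⊢ -a-> n7, -a-> n9
  n5 = 0 | 0 | (0 + 0) | (b.(0 + 0) + b.0 | (0 | 0)) ⊢ -b-> n10, -b-> n11
  n6 = 0 | 0 | a.(0 + 0) | (0 + 0) ⊢ -a-> n10
  n7 = 0 | 0 | a.(0 + 0) | (0 | (0 | 0)) ⊢ -a-> n11
  n8 = a.(0 | 0) | (0 + 0) | (0 + 0) ⊢ -a-> n10
  n9 = a.(0 | 0) | (0 + 0) | (0 | (0 | 0)) ⊢ -a-> n11
  n10 = 0 | 0 | (0 + 0) | (0 + 0) ⊢ ∅
  n11 = 0 | 0 | (0 + 0) | (0 | (0 | 0)) ⊢ ∅
Coarsest stable partition (strong bisimilarity classes):
  B0 = {m0}
  B1 = {m1, m2}
  B2 = {m11, m13, m14, m7, m9, n6, n7, n8, n9}
  B3 = {m12, m15, n10, n11}
  B4 = {m10, m4, m6, m8, n3, n4}
  B5 = {m5}
  B6 = {m3}
  B7 = {n0}
  B8 = {n1, n2}
  B9 = {n5}
m0 ∈ B0, n0 ∈ B7 → different blocks

P ≁ Q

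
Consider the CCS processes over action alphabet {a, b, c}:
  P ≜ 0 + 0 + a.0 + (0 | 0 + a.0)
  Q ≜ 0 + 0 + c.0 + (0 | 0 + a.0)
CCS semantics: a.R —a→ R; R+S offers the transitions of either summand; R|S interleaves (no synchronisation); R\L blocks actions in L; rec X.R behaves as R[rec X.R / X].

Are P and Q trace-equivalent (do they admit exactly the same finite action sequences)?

trace-distinct — witness ⟨c⟩

Reachable graph of P (2 states):
  u0 = 0 + 0 + a.0 + (0 | 0 + a.0) :: —a→ u1
  u1 = 0 :: deadlocked
Reachable graph of Q (2 states):
  v0 = 0 + 0 + c.0 + (0 | 0 + a.0) :: —a→ v1, —c→ v1
  v1 = 0 :: deadlocked
Trace ⟨c⟩ through Q, begin at {v0}:
  [1] c ⇒ {v1}
  Q completes σ.
Trace ⟨c⟩ through P, begin at {u0}:
  [1] c ⇒ ∅ (P stuck)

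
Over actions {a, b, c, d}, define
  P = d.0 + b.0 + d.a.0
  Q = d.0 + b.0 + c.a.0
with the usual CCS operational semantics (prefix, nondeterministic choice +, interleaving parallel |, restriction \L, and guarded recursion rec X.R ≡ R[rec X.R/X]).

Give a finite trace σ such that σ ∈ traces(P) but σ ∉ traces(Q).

da

LTS(P): 3 reachable states
  u0 = d.0 + b.0 + d.a.0 | -b-> u1, -d-> u1, -d-> u2
  u1 = 0 | stopped
  u2 = a.0 | -a-> u1
LTS(Q): 3 reachable states
  v0 = d.0 + b.0 + c.a.0 | -b-> v1, -c-> v2, -d-> v1
  v1 = 0 | stopped
  v2 = a.0 | -a-> v1
Run σ = ⟨da⟩ on P: start {u0}
  [1] d ⇒ {u1, u2}
  [2] a ⇒ {u1}
  P completes σ.
Run σ = ⟨da⟩ on Q: start {v0}
  [1] d ⇒ {v1}
  [2] a ⇒ ∅ (Q stuck)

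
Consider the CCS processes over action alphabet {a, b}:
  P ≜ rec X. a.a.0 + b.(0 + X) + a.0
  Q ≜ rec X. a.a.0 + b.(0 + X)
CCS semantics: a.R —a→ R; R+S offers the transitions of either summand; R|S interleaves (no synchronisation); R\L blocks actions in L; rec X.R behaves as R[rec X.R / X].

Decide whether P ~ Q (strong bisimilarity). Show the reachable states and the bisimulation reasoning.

P's transition system — 4 states:
  p0 = rec X. a.a.0 + b.(0 + X) + a.0 :: ··a··> p1, ··a··> p2, ··b··> p3
  p1 = 0 :: ∅
  p2 = a.0 :: ··a··> p1
  p3 = 0 + (rec X. a.a.0 + b.(0 + X) + a.0) :: ··a··> p1, ··a··> p2, ··b··> p3
Q's transition system — 4 states:
  q0 = rec X. a.a.0 + b.(0 + X) :: ··a··> q1, ··b··> q2
  q1 = a.0 :: ··a··> q3
  q2 = 0 + (rec X. a.a.0 + b.(0 + X)) :: ··a··> q1, ··b··> q2
  q3 = 0 :: ∅
Partition-refinement fixed point:
  B0 = {p0, p3}
  B1 = {p1, q3}
  B2 = {p2, q1}
  B3 = {q0, q2}
p0 ∈ B0, q0 ∈ B3 → different blocks

P ≁ Q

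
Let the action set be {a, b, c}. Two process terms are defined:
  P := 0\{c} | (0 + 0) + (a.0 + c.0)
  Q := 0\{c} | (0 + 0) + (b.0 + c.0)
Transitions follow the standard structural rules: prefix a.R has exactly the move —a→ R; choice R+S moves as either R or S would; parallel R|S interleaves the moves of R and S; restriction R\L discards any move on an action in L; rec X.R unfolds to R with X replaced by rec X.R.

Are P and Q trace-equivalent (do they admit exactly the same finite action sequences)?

P's transition system — 2 states:
  m0 = 0\{c} | (0 + 0) + (a.0 + c.0) → =a=> m1, =c=> m1
  m1 = 0 → ∅
Q's transition system — 2 states:
  n0 = 0\{c} | (0 + 0) + (b.0 + c.0) → =b=> n1, =c=> n1
  n1 = 0 → ∅
Executing a from P (initial set {m0}):
  after a @ step 1: {m1}
  ✓ P
Executing a from Q (initial set {n0}):
  after a @ step 1: ∅ (Q stuck)

trace-distinct — witness ⟨a⟩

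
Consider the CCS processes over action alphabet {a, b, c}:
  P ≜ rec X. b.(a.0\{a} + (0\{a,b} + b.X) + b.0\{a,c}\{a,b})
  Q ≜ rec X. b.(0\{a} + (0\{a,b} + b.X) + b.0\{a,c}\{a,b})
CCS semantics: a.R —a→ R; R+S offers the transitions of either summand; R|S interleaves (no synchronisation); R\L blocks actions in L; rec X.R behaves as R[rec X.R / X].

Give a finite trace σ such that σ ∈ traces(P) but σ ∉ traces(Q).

Reachable graph of P (4 states):
  u0 = rec X. b.(a.0\{a} + (0\{a,b} + b.X) + b.0\{a,c}\{a,b}) → =b=> u1
  u1 = a.0\{a} + (0\{a,b} + b.(rec X. b.(a.0\{a} + (0\{a,b} + b.X) + b.0\{a,c}\{a,b}))) + b.0\{a,c}\{a,b} → =a=> u2, =b=> u0, =b=> u3
  u2 = 0\{a} → ·
  u3 = 0\{a,c}\{a,b} → ·
Reachable graph of Q (3 states):
  v0 = rec X. b.(0\{a} + (0\{a,b} + b.X) + b.0\{a,c}\{a,b}) → =b=> v1
  v1 = 0\{a} + (0\{a,b} + b.(rec X. b.(0\{a} + (0\{a,b} + b.X) + b.0\{a,c}\{a,b}))) + b.0\{a,c}\{a,b} → =b=> v0, =b=> v2
  v2 = 0\{a,c}\{a,b} → ·
Trace ⟨ba⟩ through P, begin at {u0}:
  after b @ step 1: {u1}
  after a @ step 2: {u2}
  P completes σ.
Trace ⟨ba⟩ through Q, begin at {v0}:
  after b @ step 1: {v1}
  after a @ step 2: ∅  — Q cannot continue

ba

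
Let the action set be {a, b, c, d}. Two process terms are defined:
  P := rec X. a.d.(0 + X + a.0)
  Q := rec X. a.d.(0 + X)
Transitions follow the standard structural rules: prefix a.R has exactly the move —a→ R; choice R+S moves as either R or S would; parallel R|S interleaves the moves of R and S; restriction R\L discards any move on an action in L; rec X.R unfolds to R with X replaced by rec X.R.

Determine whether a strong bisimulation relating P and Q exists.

P ≁ Q

P's transition system — 4 states:
  m0 = rec X. a.d.(0 + X + a.0) ⊢ —a→ m1
  m1 = d.(0 + (rec X. a.d.(0 + X + a.0)) + a.0) ⊢ —d→ m2
  m2 = 0 + (rec X. a.d.(0 + X + a.0)) + a.0 ⊢ —a→ m1, —a→ m3
  m3 = 0 ⊢ ·
Q's transition system — 3 states:
  n0 = rec X. a.d.(0 + X) ⊢ —a→ n1
  n1 = d.(0 + (rec X. a.d.(0 + X))) ⊢ —d→ n2
  n2 = 0 + (rec X. a.d.(0 + X)) ⊢ —a→ n1
Coarsest stable partition (strong bisimilarity classes):
  B0 = {m0}
  B1 = {m1}
  B2 = {m2}
  B3 = {m3}
  B4 = {n0, n2}
  B5 = {n1}
m0 ∈ B0, n0 ∈ B4 → different blocks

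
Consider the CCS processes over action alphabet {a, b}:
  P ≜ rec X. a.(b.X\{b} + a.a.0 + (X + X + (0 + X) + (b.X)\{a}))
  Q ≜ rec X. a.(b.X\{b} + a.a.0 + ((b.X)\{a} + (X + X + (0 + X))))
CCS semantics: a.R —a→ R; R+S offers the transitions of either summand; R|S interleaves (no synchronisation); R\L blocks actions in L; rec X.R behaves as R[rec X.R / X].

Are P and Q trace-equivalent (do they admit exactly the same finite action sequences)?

LTS(P): 9 reachable states
  p0 = rec X. a.(b.X\{b} + a.a.0 + (X + X + (0 + X) + (b.X)\{a})) ⊢ —a→ p1
  p1 = b.(rec X. a.(b.X\{b} + a.a.0 + (X + X + (0 + X) + (b.X)\{a})))\{b} + a.a.0 + ((rec X. a.(b.X\{b} + a.a.0 + (X + X + (0 + X) + (b.X)\{a}))) + (rec X. a.(b.X\{b} + a.a.0 + (X + X + (0 + X) + (b.X)\{a}))) + (0 + (rec X. a.(b.X\{b} + a.a.0 + (X + X + (0 + X) + (b.X)\{a})))) + (b.(rec X. a.(b.X\{b} + a.a.0 + (X + X + (0 + X) + (b.X)\{a}))))\{a}) ⊢ —a→ p1, —a→ p2, —b→ p3, —b→ p4
  p2 = a.0 ⊢ —a→ p5
  p3 = (rec X. a.(b.X\{b} + a.a.0 + (X + X + (0 + X) + (b.X)\{a})))\{a} ⊢ ·
  p4 = (rec X. a.(b.X\{b} + a.a.0 + (X + X + (0 + X) + (b.X)\{a})))\{b} ⊢ —a→ p6
  p5 = 0 ⊢ ·
  p6 = (b.(rec X. a.(b.X\{b} + a.a.0 + (X + X + (0 + X) + (b.X)\{a})))\{b} + a.a.0 + ((rec X. a.(b.X\{b} + a.a.0 + (X + X + (0 + X) + (b.X)\{a}))) + (rec X. a.(b.X\{b} + a.a.0 + (X + X + (0 + X) + (b.X)\{a}))) + (0 + (rec X. a.(b.X\{b} + a.a.0 + (X + X + (0 + X) + (b.X)\{a})))) + (b.(rec X. a.(b.X\{b} + a.a.0 + (X + X + (0 + X) + (b.X)\{a}))))\{a}))\{b} ⊢ —a→ p6, —a→ p7
  p7 = (a.0)\{b} ⊢ —a→ p8
  p8 = 0\{b} ⊢ ·
LTS(Q): 9 reachable states
  q0 = rec X. a.(b.X\{b} + a.a.0 + ((b.X)\{a} + (X + X + (0 + X)))) ⊢ —a→ q1
  q1 = b.(rec X. a.(b.X\{b} + a.a.0 + ((b.X)\{a} + (X + X + (0 + X)))))\{b} + a.a.0 + ((b.(rec X. a.(b.X\{b} + a.a.0 + ((b.X)\{a} + (X + X + (0 + X))))))\{a} + ((rec X. a.(b.X\{b} + a.a.0 + ((b.X)\{a} + (X + X + (0 + X))))) + (rec X. a.(b.X\{b} + a.a.0 + ((b.X)\{a} + (X + X + (0 + X))))) + (0 + (rec X. a.(b.X\{b} + a.a.0 + ((b.X)\{a} + (X + X + (0 + X)))))))) ⊢ —a→ q1, —a→ q2, —b→ q3, —b→ q4
  q2 = a.0 ⊢ —a→ q5
  q3 = (rec X. a.(b.X\{b} + a.a.0 + ((b.X)\{a} + (X + X + (0 + X)))))\{a} ⊢ ·
  q4 = (rec X. a.(b.X\{b} + a.a.0 + ((b.X)\{a} + (X + X + (0 + X)))))\{b} ⊢ —a→ q6
  q5 = 0 ⊢ ·
  q6 = (b.(rec X. a.(b.X\{b} + a.a.0 + ((b.X)\{a} + (X + X + (0 + X)))))\{b} + a.a.0 + ((b.(rec X. a.(b.X\{b} + a.a.0 + ((b.X)\{a} + (X + X + (0 + X))))))\{a} + ((rec X. a.(b.X\{b} + a.a.0 + ((b.X)\{a} + (X + X + (0 + X))))) + (rec X. a.(b.X\{b} + a.a.0 + ((b.X)\{a} + (X + X + (0 + X))))) + (0 + (rec X. a.(b.X\{b} + a.a.0 + ((b.X)\{a} + (X + X + (0 + X)))))))))\{b} ⊢ —a→ q6, —a→ q7
  q7 = (a.0)\{b} ⊢ —a→ q8
  q8 = 0\{b} ⊢ ·
Bisimilarity quotient blocks:
  B0 = {p0, q0}
  B1 = {p1, q1}
  B2 = {p4, q4}
  B3 = {p6, q6}
  B4 = {p2, p7, q2, q7}
  B5 = {p3, p5, p8, q3, q5, q8}
p0 ∈ B0, q0 ∈ B0 → same block
Bisimilar ⇒ trace-equivalent.

traces(P) = traces(Q)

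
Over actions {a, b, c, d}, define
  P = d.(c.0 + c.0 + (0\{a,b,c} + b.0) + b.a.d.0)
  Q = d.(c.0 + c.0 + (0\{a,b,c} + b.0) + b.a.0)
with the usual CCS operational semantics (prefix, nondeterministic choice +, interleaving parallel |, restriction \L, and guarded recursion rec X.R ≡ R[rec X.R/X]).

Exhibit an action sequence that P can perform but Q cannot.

dbad

Reachable graph of P (5 states):
  s0 = d.(c.0 + c.0 + (0\{a,b,c} + b.0) + b.a.d.0) ⊢ =d=> s1
  s1 = c.0 + c.0 + (0\{a,b,c} + b.0) + b.a.d.0 ⊢ =b=> s2, =b=> s3, =c=> s2
  s2 = 0 ⊢ ∅
  s3 = a.d.0 ⊢ =a=> s4
  s4 = d.0 ⊢ =d=> s2
Reachable graph of Q (4 states):
  t0 = d.(c.0 + c.0 + (0\{a,b,c} + b.0) + b.a.0) ⊢ =d=> t1
  t1 = c.0 + c.0 + (0\{a,b,c} + b.0) + b.a.0 ⊢ =b=> t2, =b=> t3, =c=> t2
  t2 = 0 ⊢ ∅
  t3 = a.0 ⊢ =a=> t2
Run σ = ⟨dbad⟩ on P: start {s0}
  step 1 (d): {s1}
  step 2 (b): {s2, s3}
  step 3 (a): {s4}
  step 4 (d): {s2}
  — P admits the full trace.
Run σ = ⟨dbad⟩ on Q: start {t0}
  step 1 (d): {t1}
  step 2 (b): {t2, t3}
  step 3 (a): {t2}
  step 4 (d): no successor for Q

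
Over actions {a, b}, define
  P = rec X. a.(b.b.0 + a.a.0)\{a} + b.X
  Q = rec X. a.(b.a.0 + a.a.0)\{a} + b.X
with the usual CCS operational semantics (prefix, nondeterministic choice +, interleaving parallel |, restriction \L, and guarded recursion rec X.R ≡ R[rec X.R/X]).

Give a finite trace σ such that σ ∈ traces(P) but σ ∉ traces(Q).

P's transition system — 4 states:
  u0 = rec X. a.(b.b.0 + a.a.0)\{a} + b.X | =a=> u1, =b=> u0
  u1 = (b.b.0 + a.a.0)\{a} | =b=> u2
  u2 = (b.0)\{a} | =b=> u3
  u3 = 0\{a} | ∅
Q's transition system — 3 states:
  v0 = rec X. a.(b.a.0 + a.a.0)\{a} + b.X | =a=> v1, =b=> v0
  v1 = (b.a.0 + a.a.0)\{a} | =b=> v2
  v2 = (a.0)\{a} | ∅
Trace ⟨abb⟩ through P, begin at {u0}:
  after a @ step 1: {u1}
  after b @ step 2: {u2}
  after b @ step 3: {u3}
  ✓ P
Trace ⟨abb⟩ through Q, begin at {v0}:
  after a @ step 1: {v1}
  after b @ step 2: {v2}
  after b @ step 3: no successor for Q

abb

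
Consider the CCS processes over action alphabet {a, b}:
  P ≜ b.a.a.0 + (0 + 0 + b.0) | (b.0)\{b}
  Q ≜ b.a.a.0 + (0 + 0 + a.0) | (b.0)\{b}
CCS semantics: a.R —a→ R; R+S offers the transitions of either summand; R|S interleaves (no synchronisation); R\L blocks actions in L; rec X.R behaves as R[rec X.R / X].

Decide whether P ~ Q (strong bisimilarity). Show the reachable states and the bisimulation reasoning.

Reachable graph of P (5 states):
  p0 = b.a.a.0 + (0 + 0 + b.0) | (b.0)\{b} has moves --b--▸ p1, --b--▸ p2
  p1 = 0 | (b.0)\{b} has moves stopped
  p2 = a.a.0 has moves --a--▸ p3
  p3 = a.0 has moves --a--▸ p4
  p4 = 0 has moves stopped
Reachable graph of Q (5 states):
  q0 = b.a.a.0 + (0 + 0 + a.0) | (b.0)\{b} has moves --a--▸ q1, --b--▸ q2
  q1 = 0 | (b.0)\{b} has moves stopped
  q2 = a.a.0 has moves --a--▸ q3
  q3 = a.0 has moves --a--▸ q4
  q4 = 0 has moves stopped
Bisimilarity quotient blocks:
  B0 = {p0}
  B1 = {p1, p4, q1, q4}
  B2 = {p2, q2}
  B3 = {p3, q3}
  B4 = {q0}
p0 ∈ B0, q0 ∈ B4 → different blocks

not bisimilar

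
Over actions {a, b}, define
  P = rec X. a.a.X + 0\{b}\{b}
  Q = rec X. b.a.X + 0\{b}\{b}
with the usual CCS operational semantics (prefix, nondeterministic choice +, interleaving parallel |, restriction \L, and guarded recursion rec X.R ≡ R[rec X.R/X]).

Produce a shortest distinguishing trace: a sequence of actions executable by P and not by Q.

a

Reachable graph of P (2 states):
  u0 = rec X. a.a.X + 0\{b}\{b} | =a=> u1
  u1 = a.(rec X. a.a.X + 0\{b}\{b}) | =a=> u0
Reachable graph of Q (2 states):
  v0 = rec X. b.a.X + 0\{b}\{b} | =b=> v1
  v1 = a.(rec X. b.a.X + 0\{b}\{b}) | =a=> v0
Trace ⟨a⟩ through P, begin at {u0}:
  after a @ step 1: {u1}
  ✓ P
Trace ⟨a⟩ through Q, begin at {v0}:
  after a @ step 1: ∅ (Q stuck)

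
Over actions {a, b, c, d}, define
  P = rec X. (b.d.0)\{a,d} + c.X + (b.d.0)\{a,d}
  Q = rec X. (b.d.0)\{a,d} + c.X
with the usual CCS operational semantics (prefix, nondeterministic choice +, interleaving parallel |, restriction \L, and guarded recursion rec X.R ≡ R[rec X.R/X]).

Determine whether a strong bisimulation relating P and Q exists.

P's transition system — 2 states:
  p0 = rec X. (b.d.0)\{a,d} + c.X + (b.d.0)\{a,d} has moves —b→ p1, —c→ p0
  p1 = (d.0)\{a,d} has moves ·
Q's transition system — 2 states:
  q0 = rec X. (b.d.0)\{a,d} + c.X has moves —b→ q1, —c→ q0
  q1 = (d.0)\{a,d} has moves ·
Bisimilarity quotient blocks:
  B0 = {p0, q0}
  B1 = {p1, q1}
p0 ∈ B0, q0 ∈ B0 → same block

bisimilar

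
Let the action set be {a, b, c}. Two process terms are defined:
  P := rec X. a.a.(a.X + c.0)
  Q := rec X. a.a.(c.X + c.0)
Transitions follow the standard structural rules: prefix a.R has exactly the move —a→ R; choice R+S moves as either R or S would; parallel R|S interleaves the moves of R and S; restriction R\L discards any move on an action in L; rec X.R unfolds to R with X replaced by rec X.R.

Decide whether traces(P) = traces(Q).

Reachable graph of P (4 states):
  s0 = rec X. a.a.(a.X + c.0) | =a=> s1
  s1 = a.(a.(rec X. a.a.(a.X + c.0)) + c.0) | =a=> s2
  s2 = a.(rec X. a.a.(a.X + c.0)) + c.0 | =a=> s0, =c=> s3
  s3 = 0 | ∅
Reachable graph of Q (4 states):
  t0 = rec X. a.a.(c.X + c.0) | =a=> t1
  t1 = a.(c.(rec X. a.a.(c.X + c.0)) + c.0) | =a=> t2
  t2 = c.(rec X. a.a.(c.X + c.0)) + c.0 | =c=> t0, =c=> t3
  t3 = 0 | ∅
Run σ = ⟨aaa⟩ on P: start {s0}
  after a @ step 1: {s1}
  after a @ step 2: {s2}
  after a @ step 3: {s0}
  ✓ P
Run σ = ⟨aaa⟩ on Q: start {t0}
  after a @ step 1: {t1}
  after a @ step 2: {t2}
  after a @ step 3: ∅  — Q cannot continue

traces(P) ≠ traces(Q) — witness ⟨aaa⟩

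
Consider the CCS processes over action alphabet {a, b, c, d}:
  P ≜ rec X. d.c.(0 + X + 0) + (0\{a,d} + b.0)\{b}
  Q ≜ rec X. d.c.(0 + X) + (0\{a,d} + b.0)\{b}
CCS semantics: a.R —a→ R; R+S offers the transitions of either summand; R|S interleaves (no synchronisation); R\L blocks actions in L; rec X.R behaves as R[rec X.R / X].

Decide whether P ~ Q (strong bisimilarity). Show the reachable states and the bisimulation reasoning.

LTS(P): 3 reachable states
  m0 = rec X. d.c.(0 + X + 0) + (0\{a,d} + b.0)\{b} | ··d··> m1
  m1 = c.(0 + (rec X. d.c.(0 + X + 0) + (0\{a,d} + b.0)\{b}) + 0) | ··c··> m2
  m2 = 0 + (rec X. d.c.(0 + X + 0) + (0\{a,d} + b.0)\{b}) + 0 | ··d··> m1
LTS(Q): 3 reachable states
  n0 = rec X. d.c.(0 + X) + (0\{a,d} + b.0)\{b} | ··d··> n1
  n1 = c.(0 + (rec X. d.c.(0 + X) + (0\{a,d} + b.0)\{b})) | ··c··> n2
  n2 = 0 + (rec X. d.c.(0 + X) + (0\{a,d} + b.0)\{b}) | ··d··> n1
Coarsest stable partition (strong bisimilarity classes):
  B0 = {m0, m2, n0, n2}
  B1 = {m1, n1}
m0 ∈ B0, n0 ∈ B0 → same block

bisimilar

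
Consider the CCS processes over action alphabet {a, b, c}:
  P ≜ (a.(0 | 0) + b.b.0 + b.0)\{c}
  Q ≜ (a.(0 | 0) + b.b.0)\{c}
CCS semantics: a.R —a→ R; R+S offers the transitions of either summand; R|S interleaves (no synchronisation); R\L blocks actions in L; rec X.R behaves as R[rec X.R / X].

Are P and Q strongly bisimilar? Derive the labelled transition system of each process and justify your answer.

LTS(P): 4 reachable states
  p0 = (a.(0 | 0) + b.b.0 + b.0)\{c} :: --a--▸ p1, --b--▸ p2, --b--▸ p3
  p1 = (0 | 0)\{c} :: deadlocked
  p2 = (b.0)\{c} :: --b--▸ p3
  p3 = 0\{c} :: deadlocked
LTS(Q): 4 reachable states
  q0 = (a.(0 | 0) + b.b.0)\{c} :: --a--▸ q1, --b--▸ q2
  q1 = (0 | 0)\{c} :: deadlocked
  q2 = (b.0)\{c} :: --b--▸ q3
  q3 = 0\{c} :: deadlocked
Partition-refinement fixed point:
  B0 = {p0}
  B1 = {p2, q2}
  B2 = {p1, p3, q1, q3}
  B3 = {q0}
p0 ∈ B0, q0 ∈ B3 → different blocks

P ≁ Q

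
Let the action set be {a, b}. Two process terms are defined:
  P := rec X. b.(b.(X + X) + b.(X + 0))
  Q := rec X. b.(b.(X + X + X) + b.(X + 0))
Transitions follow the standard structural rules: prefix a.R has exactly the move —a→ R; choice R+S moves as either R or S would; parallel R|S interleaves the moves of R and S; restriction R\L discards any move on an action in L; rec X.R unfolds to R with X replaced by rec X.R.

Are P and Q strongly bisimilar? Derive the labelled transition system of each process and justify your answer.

P's transition system — 4 states:
  u0 = rec X. b.(b.(X + X) + b.(X + 0)) → —b→ u1
  u1 = b.((rec X. b.(b.(X + X) + b.(X + 0))) + (rec X. b.(b.(X + X) + b.(X + 0)))) + b.((rec X. b.(b.(X + X) + b.(X + 0))) + 0) → —b→ u2, —b→ u3
  u2 = (rec X. b.(b.(X + X) + b.(X + 0))) + (rec X. b.(b.(X + X) + b.(X + 0))) → —b→ u1
  u3 = (rec X. b.(b.(X + X) + b.(X + 0))) + 0 → —b→ u1
Q's transition system — 4 states:
  v0 = rec X. b.(b.(X + X + X) + b.(X + 0)) → —b→ v1
  v1 = b.((rec X. b.(b.(X + X + X) + b.(X + 0))) + (rec X. b.(b.(X + X + X) + b.(X + 0))) + (rec X. b.(b.(X + X + X) + b.(X + 0)))) + b.((rec X. b.(b.(X + X + X) + b.(X + 0))) + 0) → —b→ v2, —b→ v3
  v2 = (rec X. b.(b.(X + X + X) + b.(X + 0))) + (rec X. b.(b.(X + X + X) + b.(X + 0))) + (rec X. b.(b.(X + X + X) + b.(X + 0))) → —b→ v1
  v3 = (rec X. b.(b.(X + X + X) + b.(X + 0))) + 0 → —b→ v1
Partition-refinement fixed point:
  B0 = {u0, u1, u2, u3, v0, v1, v2, v3}
u0 ∈ B0, v0 ∈ B0 → same block

YES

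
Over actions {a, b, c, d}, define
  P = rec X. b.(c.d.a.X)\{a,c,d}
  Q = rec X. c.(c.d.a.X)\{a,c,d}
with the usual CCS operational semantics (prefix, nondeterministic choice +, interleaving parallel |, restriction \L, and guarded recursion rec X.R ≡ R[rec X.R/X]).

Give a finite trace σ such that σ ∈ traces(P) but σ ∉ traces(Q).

b

P's transition system — 2 states:
  m0 = rec X. b.(c.d.a.X)\{a,c,d} → -b-> m1
  m1 = (c.d.a.(rec X. b.(c.d.a.X)\{a,c,d}))\{a,c,d} → (no moves)
Q's transition system — 2 states:
  n0 = rec X. c.(c.d.a.X)\{a,c,d} → -c-> n1
  n1 = (c.d.a.(rec X. c.(c.d.a.X)\{a,c,d}))\{a,c,d} → (no moves)
Executing b from P (initial set {m0}):
  step 1 (b): {m1}
  — P admits the full trace.
Executing b from Q (initial set {n0}):
  step 1 (b): ∅  — Q cannot continue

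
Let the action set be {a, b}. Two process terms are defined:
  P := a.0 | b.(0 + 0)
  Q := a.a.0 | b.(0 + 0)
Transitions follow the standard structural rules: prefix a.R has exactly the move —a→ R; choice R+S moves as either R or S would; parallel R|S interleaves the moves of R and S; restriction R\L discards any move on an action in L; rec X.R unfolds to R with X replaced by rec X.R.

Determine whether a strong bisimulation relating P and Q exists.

P's transition system — 4 states:
  p0 = a.0 | b.(0 + 0) ⊢ =a=> p1, =b=> p2
  p1 = 0 | b.(0 + 0) ⊢ =b=> p3
  p2 = a.0 | (0 + 0) ⊢ =a=> p3
  p3 = 0 | (0 + 0) ⊢ (no moves)
Q's transition system — 6 states:
  q0 = a.a.0 | b.(0 + 0) ⊢ =a=> q1, =b=> q2
  q1 = a.0 | b.(0 + 0) ⊢ =a=> q3, =b=> q4
  q2 = a.a.0 | (0 + 0) ⊢ =a=> q4
  q3 = 0 | b.(0 + 0) ⊢ =b=> q5
  q4 = a.0 | (0 + 0) ⊢ =a=> q5
  q5 = 0 | (0 + 0) ⊢ (no moves)
Bisimilarity quotient blocks:
  B0 = {p0, q1}
  B1 = {p1, q3}
  B2 = {p3, q5}
  B3 = {p2, q4}
  B4 = {q0}
  B5 = {q2}
p0 ∈ B0, q0 ∈ B4 → different blocks

NO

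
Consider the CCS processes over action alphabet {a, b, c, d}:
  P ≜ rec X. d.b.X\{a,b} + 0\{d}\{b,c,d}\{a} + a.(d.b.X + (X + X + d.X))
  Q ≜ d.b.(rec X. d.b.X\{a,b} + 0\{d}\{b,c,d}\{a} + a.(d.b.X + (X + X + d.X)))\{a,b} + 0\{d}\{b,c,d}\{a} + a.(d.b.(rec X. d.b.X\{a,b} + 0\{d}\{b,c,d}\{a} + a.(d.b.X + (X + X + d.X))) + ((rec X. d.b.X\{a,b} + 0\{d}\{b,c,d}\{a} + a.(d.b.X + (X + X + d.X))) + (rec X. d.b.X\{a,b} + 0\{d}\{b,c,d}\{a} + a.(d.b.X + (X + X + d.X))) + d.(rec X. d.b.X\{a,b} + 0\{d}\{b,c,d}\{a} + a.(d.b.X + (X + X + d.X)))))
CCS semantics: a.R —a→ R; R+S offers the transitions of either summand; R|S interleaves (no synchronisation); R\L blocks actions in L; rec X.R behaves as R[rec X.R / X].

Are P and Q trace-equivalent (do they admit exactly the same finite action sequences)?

P's transition system — 6 states:
  s0 = rec X. d.b.X\{a,b} + 0\{d}\{b,c,d}\{a} + a.(d.b.X + (X + X + d.X)) has moves =a=> s1, =d=> s2
  s1 = d.b.(rec X. d.b.X\{a,b} + 0\{d}\{b,c,d}\{a} + a.(d.b.X + (X + X + d.X))) + ((rec X. d.b.X\{a,b} + 0\{d}\{b,c,d}\{a} + a.(d.b.X + (X + X + d.X))) + (rec X. d.b.X\{a,b} + 0\{d}\{b,c,d}\{a} + a.(d.b.X + (X + X + d.X))) + d.(rec X. d.b.X\{a,b} + 0\{d}\{b,c,d}\{a} + a.(d.b.X + (X + X + d.X)))) has moves =a=> s1, =d=> s0, =d=> s2, =d=> s3
  s2 = b.(rec X. d.b.X\{a,b} + 0\{d}\{b,c,d}\{a} + a.(d.b.X + (X + X + d.X)))\{a,b} has moves =b=> s4
  s3 = b.(rec X. d.b.X\{a,b} + 0\{d}\{b,c,d}\{a} + a.(d.b.X + (X + X + d.X))) has moves =b=> s0
  s4 = (rec X. d.b.X\{a,b} + 0\{d}\{b,c,d}\{a} + a.(d.b.X + (X + X + d.X)))\{a,b} has moves =d=> s5
  s5 = (b.(rec X. d.b.X\{a,b} + 0\{d}\{b,c,d}\{a} + a.(d.b.X + (X + X + d.X)))\{a,b})\{a,b} has moves stopped
Q's transition system — 7 states:
  t0 = d.b.(rec X. d.b.X\{a,b} + 0\{d}\{b,c,d}\{a} + a.(d.b.X + (X + X + d.X)))\{a,b} + 0\{d}\{b,c,d}\{a} + a.(d.b.(rec X. d.b.X\{a,b} + 0\{d}\{b,c,d}\{a} + a.(d.b.X + (X + X + d.X))) + ((rec X. d.b.X\{a,b} + 0\{d}\{b,c,d}\{a} + a.(d.b.X + (X + X + d.X))) + (rec X. d.b.X\{a,b} + 0\{d}\{b,c,d}\{a} + a.(d.b.X + (X + X + d.X))) + d.(rec X. d.b.X\{a,b} + 0\{d}\{b,c,d}\{a} + a.(d.b.X + (X + X + d.X))))) has moves =a=> t1, =d=> t2
  t1 = d.b.(rec X. d.b.X\{a,b} + 0\{d}\{b,c,d}\{a} + a.(d.b.X + (X + X + d.X))) + ((rec X. d.b.X\{a,b} + 0\{d}\{b,c,d}\{a} + a.(d.b.X + (X + X + d.X))) + (rec X. d.b.X\{a,b} + 0\{d}\{b,c,d}\{a} + a.(d.b.X + (X + X + d.X))) + d.(rec X. d.b.X\{a,b} + 0\{d}\{b,c,d}\{a} + a.(d.b.X + (X + X + d.X)))) has moves =a=> t1, =d=> t2, =d=> t3, =d=> t4
  t2 = b.(rec X. d.b.X\{a,b} + 0\{d}\{b,c,d}\{a} + a.(d.b.X + (X + X + d.X)))\{a,b} has moves =b=> t5
  t3 = b.(rec X. d.b.X\{a,b} + 0\{d}\{b,c,d}\{a} + a.(d.b.X + (X + X + d.X))) has moves =b=> t4
  t4 = rec X. d.b.X\{a,b} + 0\{d}\{b,c,d}\{a} + a.(d.b.X + (X + X + d.X)) has moves =a=> t1, =d=> t2
  t5 = (rec X. d.b.X\{a,b} + 0\{d}\{b,c,d}\{a} + a.(d.b.X + (X + X + d.X)))\{a,b} has moves =d=> t6
  t6 = (b.(rec X. d.b.X\{a,b} + 0\{d}\{b,c,d}\{a} + a.(d.b.X + (X + X + d.X)))\{a,b})\{a,b} has moves stopped
Partition-refinement fixed point:
  B0 = {s0, t0, t4}
  B1 = {s2, t2}
  B2 = {s4, t5}
  B3 = {s5, t6}
  B4 = {s1, t1}
  B5 = {s3, t3}
s0 ∈ B0, t0 ∈ B0 → same block
Bisimilar ⇒ trace-equivalent.

traces(P) = traces(Q)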